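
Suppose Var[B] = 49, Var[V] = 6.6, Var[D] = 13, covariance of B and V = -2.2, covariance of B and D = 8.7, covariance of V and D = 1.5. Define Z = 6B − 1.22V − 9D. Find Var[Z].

Var[Z] = a²·Var[B] + b²·Var[V] + c²·Var[D] + 2ab·covariance of B and V + 2ac·covariance of B and D + 2bc·covariance of V and D, with a = 6, b = -1.22, c = -9.
= 1764 + 9.82344 + 1053 + 32.208 + (-939.6) + 32.94
= 1952.37144.

Var[Z] = 1952.37144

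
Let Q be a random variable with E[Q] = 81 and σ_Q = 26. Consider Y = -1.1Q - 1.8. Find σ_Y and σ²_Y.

Y = -1.1Q - 1.8 is linear with a = -1.1, b = -1.8.
σ_Y = |a|·σ_Q = |-1.1|·26 = 28.6.
σ²_Q = 26² = 676.
σ²_Y = a²·σ²_Q = (-1.1)²·676 = 817.96 (the additive constant -1.8 does not affect variance).

σ_Y = 28.6, σ²_Y = 817.96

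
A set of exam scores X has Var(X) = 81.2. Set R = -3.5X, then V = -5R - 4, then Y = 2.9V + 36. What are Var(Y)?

Var(R) = (-3.5)²·81.2 = 994.7.
Var(V) = (-5)²·994.7 = 24867.5.
Var(Y) = 2.9²·24867.5 = 209135.675.

Var(Y) = 209135.675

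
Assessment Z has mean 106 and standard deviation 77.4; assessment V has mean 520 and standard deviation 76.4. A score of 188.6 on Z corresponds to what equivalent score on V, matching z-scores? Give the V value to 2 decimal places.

z = (188.6 − 106)/77.4 ≈ 1.0672.
V = 520 + z·76.4 = 520 + (188.6 − 106)·76.4/77.4 ≈ 601.53.

V = 601.53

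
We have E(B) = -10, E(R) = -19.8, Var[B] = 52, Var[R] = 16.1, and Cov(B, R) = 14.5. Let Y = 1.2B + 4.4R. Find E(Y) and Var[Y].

E(Y) = 1.2·E(B) + 4.4·E(R) = 1.2·(-10) + 4.4·(-19.8) = -99.12.
Var[Y] = a²·Var[B] + b²·Var[R] + 2ab·Cov(B, R) with a = 1.2, b = 4.4.
= 1.2²·52 + 4.4²·16.1 + 2·1.2·4.4·14.5
= 74.88 + 311.696 + 153.12 = 539.696.

E(Y) = -99.12, Var[Y] = 539.696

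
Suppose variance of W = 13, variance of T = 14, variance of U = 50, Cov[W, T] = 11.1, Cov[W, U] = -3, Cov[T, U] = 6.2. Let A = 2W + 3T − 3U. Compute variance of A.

variance of A = 685.6

variance of A = a²·variance of W + b²·variance of T + c²·variance of U + 2ab·Cov[W, T] + 2ac·Cov[W, U] + 2bc·Cov[T, U], with a = 2, b = 3, c = -3.
= 52 + 126 + 450 + 133.2 + 36 + (-111.6)
= 685.6.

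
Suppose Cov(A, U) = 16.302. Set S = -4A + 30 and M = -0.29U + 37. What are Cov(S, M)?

Cov(S, M) = a·c·Cov(A, U) = (-4)·(-0.29)·16.302 = 18.91032. Additive constants drop out.

Cov(S, M) = 18.91032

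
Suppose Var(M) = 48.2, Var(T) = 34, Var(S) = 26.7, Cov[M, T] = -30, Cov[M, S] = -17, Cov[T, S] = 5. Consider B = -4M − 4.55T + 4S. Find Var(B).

Var(B) = a²·Var(M) + b²·Var(T) + c²·Var(S) + 2ab·Cov[M, T] + 2ac·Cov[M, S] + 2bc·Cov[T, S], with a = -4, b = -4.55, c = 4.
= 771.2 + 703.885 + 427.2 + (-1092) + 544 + (-182)
= 1172.285.

Var(B) = 1172.285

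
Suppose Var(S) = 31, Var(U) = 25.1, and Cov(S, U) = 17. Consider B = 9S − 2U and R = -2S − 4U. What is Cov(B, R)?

Cov(B, R) = -901.2

By bilinearity, Cov(B, R) = ac·Var(S) + bd·Var(U) + (ad+bc)·Cov(S, U), with a=9, b=-2, c=-2, d=-4.
ac·Var(S) = 9·(-2)·31 = -558
bd·Var(U) = (-2)·(-4)·25.1 = 200.8
(ad+bc)·Cov(S, U) = (-32)·17 = -544
Cov(B, R) = -558 + 200.8 + (-544) = -901.2.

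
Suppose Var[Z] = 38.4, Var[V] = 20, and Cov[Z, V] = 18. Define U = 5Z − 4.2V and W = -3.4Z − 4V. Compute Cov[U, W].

Cov[U, W] = -419.76

By bilinearity, Cov[U, W] = ac·Var[Z] + bd·Var[V] + (ad+bc)·Cov[Z, V], with a=5, b=-4.2, c=-3.4, d=-4.
ac·Var[Z] = 5·(-3.4)·38.4 = -652.8
bd·Var[V] = (-4.2)·(-4)·20 = 336
(ad+bc)·Cov[Z, V] = (-5.72)·18 = -102.96
Cov[U, W] = -652.8 + 336 + (-102.96) = -419.76.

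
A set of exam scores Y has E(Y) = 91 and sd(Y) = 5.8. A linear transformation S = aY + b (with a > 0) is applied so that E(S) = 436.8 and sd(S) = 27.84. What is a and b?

a = 4.8, b = 0

sd(S) = a·sd(Y) (a > 0), so a = 27.84/5.8 = 4.8.
E(S) = a·E(Y) + b, so b = 436.8 − 4.8·91 = 0.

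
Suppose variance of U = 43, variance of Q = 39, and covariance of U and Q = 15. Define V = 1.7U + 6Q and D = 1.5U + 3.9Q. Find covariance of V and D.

covariance of V and D = 1256.7

By bilinearity, covariance of V and D = ac·variance of U + bd·variance of Q + (ad+bc)·covariance of U and Q, with a=1.7, b=6, c=1.5, d=3.9.
ac·variance of U = 1.7·1.5·43 = 109.65
bd·variance of Q = 6·3.9·39 = 912.6
(ad+bc)·covariance of U and Q = (15.63)·15 = 234.45
covariance of V and D = 109.65 + 912.6 + 234.45 = 1256.7.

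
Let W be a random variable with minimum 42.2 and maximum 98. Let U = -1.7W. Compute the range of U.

Range(U) = 94.86

Range of W = 98 − 42.2 = 55.8.
Range(U) = |a|·Range(W) = |-1.7|·55.8 = 94.86.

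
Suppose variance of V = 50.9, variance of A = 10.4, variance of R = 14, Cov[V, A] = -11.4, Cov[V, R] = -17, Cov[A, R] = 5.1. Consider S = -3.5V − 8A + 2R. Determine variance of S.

variance of S = a²·variance of V + b²·variance of A + c²·variance of R + 2ab·Cov[V, A] + 2ac·Cov[V, R] + 2bc·Cov[A, R], with a = -3.5, b = -8, c = 2.
= 623.525 + 665.6 + 56 + (-638.4) + 238 + (-163.2)
= 781.525.

variance of S = 781.525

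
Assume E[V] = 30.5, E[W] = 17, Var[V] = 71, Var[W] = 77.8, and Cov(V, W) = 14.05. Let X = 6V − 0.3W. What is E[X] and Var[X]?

E[X] = 177.9, Var[X] = 2512.422

E[X] = 6·E[V] + (-0.3)·E[W] = 6·30.5 + (-0.3)·17 = 177.9.
Var[X] = a²·Var[V] + b²·Var[W] + 2ab·Cov(V, W) with a = 6, b = -0.3.
= 6²·71 + (-0.3)²·77.8 + 2·6·(-0.3)·14.05
= 2556 + 7.002 + (-50.58) = 2512.422.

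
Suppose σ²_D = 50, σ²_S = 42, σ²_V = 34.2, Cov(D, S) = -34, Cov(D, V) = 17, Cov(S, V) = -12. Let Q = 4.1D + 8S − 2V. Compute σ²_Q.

σ²_Q = 1540.1

σ²_Q = a²·σ²_D + b²·σ²_S + c²·σ²_V + 2ab·Cov(D, S) + 2ac·Cov(D, V) + 2bc·Cov(S, V), with a = 4.1, b = 8, c = -2.
= 840.5 + 2688 + 136.8 + (-2230.4) + (-278.8) + 384
= 1540.1.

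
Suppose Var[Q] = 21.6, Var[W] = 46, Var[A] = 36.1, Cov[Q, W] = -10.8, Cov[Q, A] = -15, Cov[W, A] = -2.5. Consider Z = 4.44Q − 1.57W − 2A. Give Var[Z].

Var[Z] = a²·Var[Q] + b²·Var[W] + c²·Var[A] + 2ab·Cov[Q, W] + 2ac·Cov[Q, A] + 2bc·Cov[W, A], with a = 4.44, b = -1.57, c = -2.
= 425.81376 + 113.3854 + 144.4 + 150.56928 + 266.4 + (-15.7)
= 1084.86844.

Var[Z] = 1084.86844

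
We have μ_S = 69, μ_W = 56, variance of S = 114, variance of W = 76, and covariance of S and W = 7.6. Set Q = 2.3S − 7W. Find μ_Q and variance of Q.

μ_Q = -233.3, variance of Q = 4082.34

μ_Q = 2.3·μ_S + (-7)·μ_W = 2.3·69 + (-7)·56 = -233.3.
variance of Q = a²·variance of S + b²·variance of W + 2ab·covariance of S and W with a = 2.3, b = -7.
= 2.3²·114 + (-7)²·76 + 2·2.3·(-7)·7.6
= 603.06 + 3724 + (-244.72) = 4082.34.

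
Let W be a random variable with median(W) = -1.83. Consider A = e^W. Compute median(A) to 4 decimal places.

e^W is monotone on this domain, so median(A) = exp(-1.83) ≈ 0.1604.

median(A) = 0.1604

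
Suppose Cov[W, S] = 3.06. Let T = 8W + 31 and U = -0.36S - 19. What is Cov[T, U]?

Cov[T, U] = -8.8128

Cov[T, U] = a·c·Cov[W, S] = 8·(-0.36)·3.06 = -8.8128. Additive constants drop out.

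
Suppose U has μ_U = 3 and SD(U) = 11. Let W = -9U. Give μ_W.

W = -9U is linear with a = -9, b = 0.
μ_W = a·μ_U + b = (-9)·3 = -27.

μ_W = -27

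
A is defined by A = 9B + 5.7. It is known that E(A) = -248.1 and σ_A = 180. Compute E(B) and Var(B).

From A = 9B + 5.7: E(A) = a·E(B) + b, so E(B) = (E(A) − b)/a = (-248.1 − 5.7)/9 = -28.2.
Var(A) = 180² = 32400.
Var(A) = a²·Var(B), so Var(B) = 32400/9² = 400.

E(B) = -28.2, Var(B) = 400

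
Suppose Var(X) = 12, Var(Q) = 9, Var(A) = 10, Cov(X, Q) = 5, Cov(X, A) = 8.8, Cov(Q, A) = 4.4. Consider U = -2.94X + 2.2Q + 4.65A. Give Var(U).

Var(U) = a²·Var(X) + b²·Var(Q) + c²·Var(A) + 2ab·Cov(X, Q) + 2ac·Cov(X, A) + 2bc·Cov(Q, A), with a = -2.94, b = 2.2, c = 4.65.
= 103.7232 + 43.56 + 216.225 + (-64.68) + (-240.6096) + 90.024
= 148.2426.

Var(U) = 148.2426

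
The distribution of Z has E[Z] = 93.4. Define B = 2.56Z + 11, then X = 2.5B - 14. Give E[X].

E[B] = 2.56·93.4 + 11 = 250.104.
E[X] = 2.5·250.104 + (-14) = 611.26.

E[X] = 611.26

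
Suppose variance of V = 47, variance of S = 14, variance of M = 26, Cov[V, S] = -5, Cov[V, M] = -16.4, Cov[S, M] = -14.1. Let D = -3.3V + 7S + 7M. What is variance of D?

variance of D = a²·variance of V + b²·variance of S + c²·variance of M + 2ab·Cov[V, S] + 2ac·Cov[V, M] + 2bc·Cov[S, M], with a = -3.3, b = 7, c = 7.
= 511.83 + 686 + 1274 + 231 + 757.68 + (-1381.8)
= 2078.71.

variance of D = 2078.71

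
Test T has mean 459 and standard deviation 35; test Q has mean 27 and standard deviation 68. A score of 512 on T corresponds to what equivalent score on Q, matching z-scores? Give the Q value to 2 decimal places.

z = (512 − 459)/35 ≈ 1.5143.
Q = 27 + z·68 = 27 + (512 − 459)·68/35 ≈ 129.97.

Q = 129.97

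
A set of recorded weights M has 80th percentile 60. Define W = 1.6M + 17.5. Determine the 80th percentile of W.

Since a = 1.6 > 0 the transformation is increasing, so the 80th percentile of W = a·(P_{80} of M) + b = 1.6·60 + 17.5 = 113.5.

80th percentile of W = 113.5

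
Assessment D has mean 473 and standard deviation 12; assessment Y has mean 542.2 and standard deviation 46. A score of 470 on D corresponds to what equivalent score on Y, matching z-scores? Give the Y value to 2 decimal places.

z = (470 − 473)/12 = -0.25.
Y = 542.2 + z·46 = 542.2 + (470 − 473)·46/12 = 530.70.

Y = 530.70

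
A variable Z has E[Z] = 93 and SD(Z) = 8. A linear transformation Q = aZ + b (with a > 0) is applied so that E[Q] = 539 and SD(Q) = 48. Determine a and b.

a = 6, b = -19

SD(Q) = a·SD(Z) (a > 0), so a = 48/8 = 6.
E[Q] = a·E[Z] + b, so b = 539 − 6·93 = -19.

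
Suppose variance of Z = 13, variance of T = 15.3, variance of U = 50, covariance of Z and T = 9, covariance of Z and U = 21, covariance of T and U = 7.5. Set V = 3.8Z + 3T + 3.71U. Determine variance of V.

variance of V = a²·variance of Z + b²·variance of T + c²·variance of U + 2ab·covariance of Z and T + 2ac·covariance of Z and U + 2bc·covariance of T and U, with a = 3.8, b = 3, c = 3.71.
= 187.72 + 137.7 + 688.205 + 205.2 + 592.116 + 166.95
= 1977.891.

variance of V = 1977.891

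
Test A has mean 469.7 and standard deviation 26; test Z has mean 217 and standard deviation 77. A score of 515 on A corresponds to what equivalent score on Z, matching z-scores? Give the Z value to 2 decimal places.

z = (515 − 469.7)/26 ≈ 1.7423.
Z = 217 + z·77 = 217 + (515 − 469.7)·77/26 ≈ 351.16.

Z = 351.16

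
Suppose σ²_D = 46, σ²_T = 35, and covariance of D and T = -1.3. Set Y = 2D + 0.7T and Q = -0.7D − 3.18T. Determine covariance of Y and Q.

covariance of Y and Q = -133.405

By bilinearity, covariance of Y and Q = ac·σ²_D + bd·σ²_T + (ad+bc)·covariance of D and T, with a=2, b=0.7, c=-0.7, d=-3.18.
ac·σ²_D = 2·(-0.7)·46 = -64.4
bd·σ²_T = 0.7·(-3.18)·35 = -77.91
(ad+bc)·covariance of D and T = (-6.85)·(-1.3) = 8.905
covariance of Y and Q = -64.4 + (-77.91) + 8.905 = -133.405.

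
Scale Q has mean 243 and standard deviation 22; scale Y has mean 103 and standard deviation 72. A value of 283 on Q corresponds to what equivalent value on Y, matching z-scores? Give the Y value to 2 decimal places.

Y = 233.91

z = (283 − 243)/22 ≈ 1.8182.
Y = 103 + z·72 = 103 + (283 − 243)·72/22 ≈ 233.91.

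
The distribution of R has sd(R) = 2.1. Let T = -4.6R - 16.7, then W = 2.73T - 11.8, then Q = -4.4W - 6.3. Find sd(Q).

sd(Q) = 116.03592

sd(T) = |-4.6|·2.1 = 9.66.
sd(W) = |2.73|·9.66 = 26.3718.
sd(Q) = |-4.4|·26.3718 = 116.03592.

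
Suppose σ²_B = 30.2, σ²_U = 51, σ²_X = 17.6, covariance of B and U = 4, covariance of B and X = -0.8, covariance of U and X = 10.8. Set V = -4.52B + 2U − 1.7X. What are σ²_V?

σ²_V = 713.80768

σ²_V = a²·σ²_B + b²·σ²_U + c²·σ²_X + 2ab·covariance of B and U + 2ac·covariance of B and X + 2bc·covariance of U and X, with a = -4.52, b = 2, c = -1.7.
= 616.99808 + 204 + 50.864 + (-72.32) + (-12.2944) + (-73.44)
= 713.80768.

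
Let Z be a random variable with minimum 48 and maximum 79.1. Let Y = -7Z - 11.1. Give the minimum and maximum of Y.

a = -7 < 0, so order reverses: min(Y) = a·max(Z)+b = (-7)·79.1 + (-11.1) = -564.8; max(Y) = a·min(Z)+b = (-7)·48 + (-11.1) = -347.1.

min(Y) = -564.8, max(Y) = -347.1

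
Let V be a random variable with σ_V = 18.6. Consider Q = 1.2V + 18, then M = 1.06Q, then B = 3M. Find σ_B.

σ_Q = |1.2|·18.6 = 22.32.
σ_M = |1.06|·22.32 = 23.6592.
σ_B = |3|·23.6592 = 70.9776.

σ_B = 70.9776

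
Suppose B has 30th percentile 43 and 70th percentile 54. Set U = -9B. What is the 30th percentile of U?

Since a = -9 < 0 the transformation is decreasing, reversing order: the 30th percentile of U corresponds to the 70th percentile of B.
So P_{30}(U) = a·P_{70}(B) + b = (-9)·54 = -486.

30th percentile of U = -486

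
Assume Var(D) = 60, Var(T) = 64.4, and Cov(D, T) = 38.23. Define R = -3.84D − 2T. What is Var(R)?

Var(R) = a²·Var(D) + b²·Var(T) + 2ab·Cov(D, T) with a = -3.84, b = -2.
= (-3.84)²·60 + (-2)²·64.4 + 2·(-3.84)·(-2)·38.23
= 884.736 + 257.6 + 587.2128 = 1729.5488.

Var(R) = 1729.5488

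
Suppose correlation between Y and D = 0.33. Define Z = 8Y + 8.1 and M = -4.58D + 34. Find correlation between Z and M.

Linear rescalings preserve |correlation|; the slopes 8 and -4.58 have opposite signs, so the correlation flips sign: correlation between Z and M = −correlation between Y and D = -0.33.

correlation between Z and M = -0.33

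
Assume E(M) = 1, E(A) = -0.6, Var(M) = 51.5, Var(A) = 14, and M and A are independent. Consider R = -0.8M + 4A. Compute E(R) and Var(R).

E(R) = (-0.8)·E(M) + 4·E(A) = (-0.8)·1 + 4·(-0.6) = -3.2.
Var(R) = a²·Var(M) + b²·Var(A) + 2ab·covariance of M and A with a = -0.8, b = 4.
Independence gives covariance of M and A = 0.
= (-0.8)²·51.5 + 4²·14 + 2·(-0.8)·4·0
= 32.96 + 224 + 0 = 256.96.

E(R) = -3.2, Var(R) = 256.96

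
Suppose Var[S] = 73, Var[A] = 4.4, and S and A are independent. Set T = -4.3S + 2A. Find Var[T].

Var[T] = 1367.37

Var[T] = a²·Var[S] + b²·Var[A] + 2ab·Cov(S, A) with a = -4.3, b = 2.
Independence gives Cov(S, A) = 0.
= (-4.3)²·73 + 2²·4.4 + 2·(-4.3)·2·0
= 1349.77 + 17.6 + 0 = 1367.37.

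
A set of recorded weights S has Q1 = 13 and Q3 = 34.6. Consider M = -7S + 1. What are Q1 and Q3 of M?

Q1(M) = -241.2, Q3(M) = -90

a = -7 < 0 reverses order: Q1(M) comes from Q3(S), Q3(M) from Q1(S).
Q1(M) = (-7)·34.6 + 1 = -241.2; Q3(M) = (-7)·13 + 1 = -90.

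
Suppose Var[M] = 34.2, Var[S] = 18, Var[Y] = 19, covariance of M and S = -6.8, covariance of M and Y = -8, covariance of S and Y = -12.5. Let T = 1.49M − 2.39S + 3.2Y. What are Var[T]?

Var[T] = 536.64818

Var[T] = a²·Var[M] + b²·Var[S] + c²·Var[Y] + 2ab·covariance of M and S + 2ac·covariance of M and Y + 2bc·covariance of S and Y, with a = 1.49, b = -2.39, c = 3.2.
= 75.92742 + 102.8178 + 194.56 + 48.43096 + (-76.288) + 191.2
= 536.64818.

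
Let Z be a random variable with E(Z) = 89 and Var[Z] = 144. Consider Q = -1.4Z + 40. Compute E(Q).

Q = -1.4Z + 40 is linear with a = -1.4, b = 40.
E(Q) = a·E(Z) + b = (-1.4)·89 + 40 = -84.6.

E(Q) = -84.6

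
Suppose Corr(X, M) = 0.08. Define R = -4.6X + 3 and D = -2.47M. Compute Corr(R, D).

Linear rescalings preserve correlation up to sign; here the slopes -4.6 and -2.47 have the same sign, so Corr(R, D) = Corr(X, M) = 0.08.

Corr(R, D) = 0.08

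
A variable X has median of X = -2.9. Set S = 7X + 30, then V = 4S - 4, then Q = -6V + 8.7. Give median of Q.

median of S = 7·(-2.9) + 30 = 9.7.
median of V = 4·9.7 + (-4) = 34.8.
median of Q = (-6)·34.8 + 8.7 = -200.1.

median of Q = -200.1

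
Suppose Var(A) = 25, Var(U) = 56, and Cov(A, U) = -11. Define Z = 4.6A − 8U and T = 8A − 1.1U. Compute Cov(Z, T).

Cov(Z, T) = 2172.46

By bilinearity, Cov(Z, T) = ac·Var(A) + bd·Var(U) + (ad+bc)·Cov(A, U), with a=4.6, b=-8, c=8, d=-1.1.
ac·Var(A) = 4.6·8·25 = 920
bd·Var(U) = (-8)·(-1.1)·56 = 492.8
(ad+bc)·Cov(A, U) = (-69.06)·(-11) = 759.66
Cov(Z, T) = 920 + 492.8 + 759.66 = 2172.46.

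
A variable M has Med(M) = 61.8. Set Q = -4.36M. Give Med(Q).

Med(Q) = -269.448

A linear map preserves order up to sign, so Med(Q) = a·Med(M) + b = (-4.36)·61.8 = -269.448.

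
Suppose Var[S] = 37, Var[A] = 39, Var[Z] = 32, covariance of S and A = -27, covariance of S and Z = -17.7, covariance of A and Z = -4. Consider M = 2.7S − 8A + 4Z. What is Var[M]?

Var[M] = 4317.81

Var[M] = a²·Var[S] + b²·Var[A] + c²·Var[Z] + 2ab·covariance of S and A + 2ac·covariance of S and Z + 2bc·covariance of A and Z, with a = 2.7, b = -8, c = 4.
= 269.73 + 2496 + 512 + 1166.4 + (-382.32) + 256
= 4317.81.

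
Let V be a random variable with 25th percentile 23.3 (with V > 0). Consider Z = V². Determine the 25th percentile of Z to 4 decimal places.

25th percentile of Z = 542.89

V² is increasing, so P_{25}(Z) = g(P_{25}(V)) = 542.89.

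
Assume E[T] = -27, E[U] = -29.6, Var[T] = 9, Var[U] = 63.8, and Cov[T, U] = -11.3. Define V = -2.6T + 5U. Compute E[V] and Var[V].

E[V] = (-2.6)·E[T] + 5·E[U] = (-2.6)·(-27) + 5·(-29.6) = -77.8.
Var[V] = a²·Var[T] + b²·Var[U] + 2ab·Cov[T, U] with a = -2.6, b = 5.
= (-2.6)²·9 + 5²·63.8 + 2·(-2.6)·5·(-11.3)
= 60.84 + 1595 + 293.8 = 1949.64.

E[V] = -77.8, Var[V] = 1949.64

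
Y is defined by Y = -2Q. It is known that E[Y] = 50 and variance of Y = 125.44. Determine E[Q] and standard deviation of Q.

From Y = -2Q: E[Y] = a·E[Q] + b, so E[Q] = (E[Y] − b)/a = (50 − 0)/(-2) = -25.
standard deviation of Y = √125.44 = 11.2.
standard deviation of Y = |a|·standard deviation of Q, so standard deviation of Q = 11.2/|-2| = 5.6.

E[Q] = -25, standard deviation of Q = 5.6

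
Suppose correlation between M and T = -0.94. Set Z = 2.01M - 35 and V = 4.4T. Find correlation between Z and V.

Linear rescalings preserve correlation up to sign; here the slopes 2.01 and 4.4 have the same sign, so correlation between Z and V = correlation between M and T = -0.94.

correlation between Z and V = -0.94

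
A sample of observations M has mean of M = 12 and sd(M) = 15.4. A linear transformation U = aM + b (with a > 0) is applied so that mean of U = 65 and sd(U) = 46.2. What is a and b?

a = 3, b = 29

sd(U) = a·sd(M) (a > 0), so a = 46.2/15.4 = 3.
mean of U = a·mean of M + b, so b = 65 − 3·12 = 29.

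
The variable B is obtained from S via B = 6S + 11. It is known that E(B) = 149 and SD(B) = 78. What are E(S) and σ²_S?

From B = 6S + 11: E(B) = a·E(S) + b, so E(S) = (E(B) − b)/a = (149 − 11)/6 = 23.
σ²_B = 78² = 6084.
σ²_B = a²·σ²_S, so σ²_S = 6084/6² = 169.

E(S) = 23, σ²_S = 169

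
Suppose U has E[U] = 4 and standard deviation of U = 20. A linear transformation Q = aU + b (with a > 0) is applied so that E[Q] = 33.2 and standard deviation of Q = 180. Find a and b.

a = 9, b = -2.8

standard deviation of Q = a·standard deviation of U (a > 0), so a = 180/20 = 9.
E[Q] = a·E[U] + b, so b = 33.2 − 9·4 = -2.8.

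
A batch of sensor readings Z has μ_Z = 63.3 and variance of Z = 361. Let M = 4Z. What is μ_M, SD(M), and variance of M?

μ_M = 253.2, SD(M) = 76, variance of M = 5776

M = 4Z is linear with a = 4, b = 0.
μ_M = a·μ_Z + b = 4·63.3 = 253.2.
SD(Z) = √361 = 19.
SD(M) = |a|·SD(Z) = |4|·19 = 76.
variance of M = a²·variance of Z = 4²·361 = 5776.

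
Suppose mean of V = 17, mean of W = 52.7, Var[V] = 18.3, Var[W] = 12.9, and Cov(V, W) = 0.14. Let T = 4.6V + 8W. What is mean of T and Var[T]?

mean of T = 4.6·mean of V + 8·mean of W = 4.6·17 + 8·52.7 = 499.8.
Var[T] = a²·Var[V] + b²·Var[W] + 2ab·Cov(V, W) with a = 4.6, b = 8.
= 4.6²·18.3 + 8²·12.9 + 2·4.6·8·0.14
= 387.228 + 825.6 + 10.304 = 1223.132.

mean of T = 499.8, Var[T] = 1223.132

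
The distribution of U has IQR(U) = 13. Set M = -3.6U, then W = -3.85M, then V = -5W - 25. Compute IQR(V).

IQR(M) = |-3.6|·13 = 46.8.
IQR(W) = |-3.85|·46.8 = 180.18.
IQR(V) = |-5|·180.18 = 900.9.

IQR(V) = 900.9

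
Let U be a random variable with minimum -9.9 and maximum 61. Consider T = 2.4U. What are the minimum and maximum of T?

min(T) = -23.76, max(T) = 146.4

a = 2.4 > 0, so min(T) = a·min(U)+b = 2.4·(-9.9) = -23.76 and max(T) = 2.4·61 = 146.4.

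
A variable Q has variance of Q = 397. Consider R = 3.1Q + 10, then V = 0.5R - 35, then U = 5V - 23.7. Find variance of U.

variance of U = 23844.8125

variance of R = 3.1²·397 = 3815.17.
variance of V = 0.5²·3815.17 = 953.7925.
variance of U = 5²·953.7925 = 23844.8125.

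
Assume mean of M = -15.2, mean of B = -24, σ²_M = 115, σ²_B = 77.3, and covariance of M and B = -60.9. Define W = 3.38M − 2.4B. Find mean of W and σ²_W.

mean of W = 3.38·mean of M + (-2.4)·mean of B = 3.38·(-15.2) + (-2.4)·(-24) = 6.224.
σ²_W = a²·σ²_M + b²·σ²_B + 2ab·covariance of M and B with a = 3.38, b = -2.4.
= 3.38²·115 + (-2.4)²·77.3 + 2·3.38·(-2.4)·(-60.9)
= 1313.806 + 445.248 + 988.0416 = 2747.0956.

mean of W = 6.224, σ²_W = 2747.0956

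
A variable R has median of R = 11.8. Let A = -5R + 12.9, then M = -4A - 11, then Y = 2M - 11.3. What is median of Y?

median of Y = 335.5

median of A = (-5)·11.8 + 12.9 = -46.1.
median of M = (-4)·(-46.1) + (-11) = 173.4.
median of Y = 2·173.4 + (-11.3) = 335.5.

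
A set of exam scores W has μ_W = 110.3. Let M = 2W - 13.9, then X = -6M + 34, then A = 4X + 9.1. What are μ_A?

μ_M = 2·110.3 + (-13.9) = 206.7.
μ_X = (-6)·206.7 + 34 = -1206.2.
μ_A = 4·(-1206.2) + 9.1 = -4815.7.

μ_A = -4815.7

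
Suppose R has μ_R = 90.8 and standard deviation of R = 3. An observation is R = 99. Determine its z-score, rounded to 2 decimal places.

z = (R − μ_R) / standard deviation of R = (99 − 90.8) / 3 ≈ 2.73.

z = 2.73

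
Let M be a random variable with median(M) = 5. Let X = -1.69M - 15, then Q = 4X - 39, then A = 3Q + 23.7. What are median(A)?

median(X) = (-1.69)·5 + (-15) = -23.45.
median(Q) = 4·(-23.45) + (-39) = -132.8.
median(A) = 3·(-132.8) + 23.7 = -374.7.

median(A) = -374.7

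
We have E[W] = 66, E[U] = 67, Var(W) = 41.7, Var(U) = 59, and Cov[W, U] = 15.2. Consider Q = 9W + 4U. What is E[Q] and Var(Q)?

E[Q] = 9·E[W] + 4·E[U] = 9·66 + 4·67 = 862.
Var(Q) = a²·Var(W) + b²·Var(U) + 2ab·Cov[W, U] with a = 9, b = 4.
= 9²·41.7 + 4²·59 + 2·9·4·15.2
= 3377.7 + 944 + 1094.4 = 5416.1.

E[Q] = 862, Var(Q) = 5416.1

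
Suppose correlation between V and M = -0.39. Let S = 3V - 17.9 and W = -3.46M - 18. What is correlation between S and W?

Linear rescalings preserve |correlation|; the slopes 3 and -3.46 have opposite signs, so the correlation flips sign: correlation between S and W = −correlation between V and M = 0.39.

correlation between S and W = 0.39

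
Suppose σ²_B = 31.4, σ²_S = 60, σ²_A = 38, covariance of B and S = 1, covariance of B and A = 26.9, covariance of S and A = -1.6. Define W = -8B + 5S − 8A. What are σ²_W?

σ²_W = a²·σ²_B + b²·σ²_S + c²·σ²_A + 2ab·covariance of B and S + 2ac·covariance of B and A + 2bc·covariance of S and A, with a = -8, b = 5, c = -8.
= 2009.6 + 1500 + 2432 + (-80) + 3443.2 + 128
= 9432.8.

σ²_W = 9432.8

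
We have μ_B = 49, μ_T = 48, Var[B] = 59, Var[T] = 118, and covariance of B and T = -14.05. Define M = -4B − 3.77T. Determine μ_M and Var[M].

μ_M = (-4)·μ_B + (-3.77)·μ_T = (-4)·49 + (-3.77)·48 = -376.96.
Var[M] = a²·Var[B] + b²·Var[T] + 2ab·covariance of B and T with a = -4, b = -3.77.
= (-4)²·59 + (-3.77)²·118 + 2·(-4)·(-3.77)·(-14.05)
= 944 + 1677.1222 + (-423.748) = 2197.3742.

μ_M = -376.96, Var[M] = 2197.3742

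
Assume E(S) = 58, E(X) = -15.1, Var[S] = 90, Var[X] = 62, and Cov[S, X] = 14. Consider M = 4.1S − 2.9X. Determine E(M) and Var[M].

E(M) = 281.59, Var[M] = 1701.4

E(M) = 4.1·E(S) + (-2.9)·E(X) = 4.1·58 + (-2.9)·(-15.1) = 281.59.
Var[M] = a²·Var[S] + b²·Var[X] + 2ab·Cov[S, X] with a = 4.1, b = -2.9.
= 4.1²·90 + (-2.9)²·62 + 2·4.1·(-2.9)·14
= 1512.9 + 521.42 + (-332.92) = 1701.4.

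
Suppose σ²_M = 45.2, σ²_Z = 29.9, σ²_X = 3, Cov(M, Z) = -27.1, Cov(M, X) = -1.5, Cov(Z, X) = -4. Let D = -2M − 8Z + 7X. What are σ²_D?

σ²_D = a²·σ²_M + b²·σ²_Z + c²·σ²_X + 2ab·Cov(M, Z) + 2ac·Cov(M, X) + 2bc·Cov(Z, X), with a = -2, b = -8, c = 7.
= 180.8 + 1913.6 + 147 + (-867.2) + 42 + 448
= 1864.2.

σ²_D = 1864.2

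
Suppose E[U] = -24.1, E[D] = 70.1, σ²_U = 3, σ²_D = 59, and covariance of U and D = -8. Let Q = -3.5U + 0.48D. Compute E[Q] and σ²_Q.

E[Q] = 117.998, σ²_Q = 77.2236

E[Q] = (-3.5)·E[U] + 0.48·E[D] = (-3.5)·(-24.1) + 0.48·70.1 = 117.998.
σ²_Q = a²·σ²_U + b²·σ²_D + 2ab·covariance of U and D with a = -3.5, b = 0.48.
= (-3.5)²·3 + 0.48²·59 + 2·(-3.5)·0.48·(-8)
= 36.75 + 13.5936 + 26.88 = 77.2236.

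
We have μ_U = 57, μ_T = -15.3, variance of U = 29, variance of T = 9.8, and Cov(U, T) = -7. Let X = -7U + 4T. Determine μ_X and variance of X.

μ_X = (-7)·μ_U + 4·μ_T = (-7)·57 + 4·(-15.3) = -460.2.
variance of X = a²·variance of U + b²·variance of T + 2ab·Cov(U, T) with a = -7, b = 4.
= (-7)²·29 + 4²·9.8 + 2·(-7)·4·(-7)
= 1421 + 156.8 + 392 = 1969.8.

μ_X = -460.2, variance of X = 1969.8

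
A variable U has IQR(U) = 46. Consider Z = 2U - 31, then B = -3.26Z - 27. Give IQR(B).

IQR(Z) = |2|·46 = 92.
IQR(B) = |-3.26|·92 = 299.92.

IQR(B) = 299.92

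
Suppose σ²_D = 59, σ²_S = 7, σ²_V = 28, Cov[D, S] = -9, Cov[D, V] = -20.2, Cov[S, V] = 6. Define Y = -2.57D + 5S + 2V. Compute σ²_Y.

σ²_Y = a²·σ²_D + b²·σ²_S + c²·σ²_V + 2ab·Cov[D, S] + 2ac·Cov[D, V] + 2bc·Cov[S, V], with a = -2.57, b = 5, c = 2.
= 389.6891 + 175 + 112 + 231.3 + 207.656 + 120
= 1235.6451.

σ²_Y = 1235.6451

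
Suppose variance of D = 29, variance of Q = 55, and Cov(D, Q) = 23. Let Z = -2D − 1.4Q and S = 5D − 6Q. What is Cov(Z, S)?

By bilinearity, Cov(Z, S) = ac·variance of D + bd·variance of Q + (ad+bc)·Cov(D, Q), with a=-2, b=-1.4, c=5, d=-6.
ac·variance of D = (-2)·5·29 = -290
bd·variance of Q = (-1.4)·(-6)·55 = 462
(ad+bc)·Cov(D, Q) = (5)·23 = 115
Cov(Z, S) = -290 + 462 + 115 = 287.

Cov(Z, S) = 287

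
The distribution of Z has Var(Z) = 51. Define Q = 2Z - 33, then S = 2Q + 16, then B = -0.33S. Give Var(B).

Var(B) = 88.8624

Var(Q) = 2²·51 = 204.
Var(S) = 2²·204 = 816.
Var(B) = (-0.33)²·816 = 88.8624.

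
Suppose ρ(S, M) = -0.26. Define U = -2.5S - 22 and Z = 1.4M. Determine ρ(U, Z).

ρ(U, Z) = 0.26

Linear rescalings preserve |correlation|; the slopes -2.5 and 1.4 have opposite signs, so the correlation flips sign: ρ(U, Z) = −ρ(S, M) = 0.26.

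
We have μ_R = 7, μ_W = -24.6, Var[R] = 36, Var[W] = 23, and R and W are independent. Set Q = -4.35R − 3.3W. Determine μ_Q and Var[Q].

μ_Q = (-4.35)·μ_R + (-3.3)·μ_W = (-4.35)·7 + (-3.3)·(-24.6) = 50.73.
Var[Q] = a²·Var[R] + b²·Var[W] + 2ab·Cov[R, W] with a = -4.35, b = -3.3.
Independence gives Cov[R, W] = 0.
= (-4.35)²·36 + (-3.3)²·23 + 2·(-4.35)·(-3.3)·0
= 681.21 + 250.47 + 0 = 931.68.

μ_Q = 50.73, Var[Q] = 931.68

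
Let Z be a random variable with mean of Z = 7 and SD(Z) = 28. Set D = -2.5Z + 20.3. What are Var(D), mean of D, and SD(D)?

D = -2.5Z + 20.3 is linear with a = -2.5, b = 20.3.
Var(Z) = 28² = 784.
Var(D) = a²·Var(Z) = (-2.5)²·784 = 4900 (the additive constant 20.3 does not affect variance).
mean of D = a·mean of Z + b = (-2.5)·7 + 20.3 = 2.8.
SD(D) = |a|·SD(Z) = |-2.5|·28 = 70.

Var(D) = 4900, mean of D = 2.8, SD(D) = 70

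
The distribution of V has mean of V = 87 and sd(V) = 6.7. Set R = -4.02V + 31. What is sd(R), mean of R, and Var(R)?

R = -4.02V + 31 is linear with a = -4.02, b = 31.
sd(R) = |a|·sd(V) = |-4.02|·6.7 = 26.934.
mean of R = a·mean of V + b = (-4.02)·87 + 31 = -318.74.
Var(V) = 6.7² = 44.89.
Var(R) = a²·Var(V) = (-4.02)²·44.89 = 725.440356 (the additive constant 31 does not affect variance).

sd(R) = 26.934, mean of R = -318.74, Var(R) = 725.440356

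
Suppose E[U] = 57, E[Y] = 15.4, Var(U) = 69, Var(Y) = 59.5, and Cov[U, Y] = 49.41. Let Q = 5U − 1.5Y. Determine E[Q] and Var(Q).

E[Q] = 261.9, Var(Q) = 1117.725

E[Q] = 5·E[U] + (-1.5)·E[Y] = 5·57 + (-1.5)·15.4 = 261.9.
Var(Q) = a²·Var(U) + b²·Var(Y) + 2ab·Cov[U, Y] with a = 5, b = -1.5.
= 5²·69 + (-1.5)²·59.5 + 2·5·(-1.5)·49.41
= 1725 + 133.875 + (-741.15) = 1117.725.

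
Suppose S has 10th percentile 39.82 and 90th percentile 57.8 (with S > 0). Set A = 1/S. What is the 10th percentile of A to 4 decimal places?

1/S is decreasing on S > 0, so percentile order reverses: P_{10}(A) uses P_{90}(S) = 57.8.
P_{10}(A) = 1/57.8 ≈ 0.0173.

10th percentile of A = 0.0173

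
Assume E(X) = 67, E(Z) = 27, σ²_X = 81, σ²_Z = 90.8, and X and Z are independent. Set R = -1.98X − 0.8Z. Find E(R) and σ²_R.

E(R) = -154.26, σ²_R = 375.6644

E(R) = (-1.98)·E(X) + (-0.8)·E(Z) = (-1.98)·67 + (-0.8)·27 = -154.26.
σ²_R = a²·σ²_X + b²·σ²_Z + 2ab·covariance of X and Z with a = -1.98, b = -0.8.
Independence gives covariance of X and Z = 0.
= (-1.98)²·81 + (-0.8)²·90.8 + 2·(-1.98)·(-0.8)·0
= 317.5524 + 58.112 + 0 = 375.6644.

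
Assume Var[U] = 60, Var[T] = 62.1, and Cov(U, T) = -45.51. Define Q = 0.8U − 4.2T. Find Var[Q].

Var[Q] = 1439.6712

Var[Q] = a²·Var[U] + b²·Var[T] + 2ab·Cov(U, T) with a = 0.8, b = -4.2.
= 0.8²·60 + (-4.2)²·62.1 + 2·0.8·(-4.2)·(-45.51)
= 38.4 + 1095.444 + 305.8272 = 1439.6712.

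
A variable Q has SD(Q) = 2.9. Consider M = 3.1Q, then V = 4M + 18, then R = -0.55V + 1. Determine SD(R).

SD(R) = 19.778

SD(M) = |3.1|·2.9 = 8.99.
SD(V) = |4|·8.99 = 35.96.
SD(R) = |-0.55|·35.96 = 19.778.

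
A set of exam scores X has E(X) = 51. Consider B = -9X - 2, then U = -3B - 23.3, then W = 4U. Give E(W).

E(W) = 5438.8

E(B) = (-9)·51 + (-2) = -461.
E(U) = (-3)·(-461) + (-23.3) = 1359.7.
E(W) = 4·1359.7 = 5438.8.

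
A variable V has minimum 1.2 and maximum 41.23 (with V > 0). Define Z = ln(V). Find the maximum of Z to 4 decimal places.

ln(V) is increasing on this domain, so max(Z) comes from max(V) = 41.23: max(Z) = ln(41.23) ≈ 3.7192.

max(Z) = 3.7192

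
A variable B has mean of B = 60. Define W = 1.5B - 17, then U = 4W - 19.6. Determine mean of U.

mean of U = 272.4

mean of W = 1.5·60 + (-17) = 73.
mean of U = 4·73 + (-19.6) = 272.4.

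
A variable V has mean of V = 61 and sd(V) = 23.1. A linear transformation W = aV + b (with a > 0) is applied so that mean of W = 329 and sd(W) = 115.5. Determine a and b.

a = 5, b = 24

sd(W) = a·sd(V) (a > 0), so a = 115.5/23.1 = 5.
mean of W = a·mean of V + b, so b = 329 − 5·61 = 24.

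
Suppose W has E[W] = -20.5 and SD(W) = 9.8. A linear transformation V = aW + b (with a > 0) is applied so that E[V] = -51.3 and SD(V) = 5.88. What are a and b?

a = 0.6, b = -39

SD(V) = a·SD(W) (a > 0), so a = 5.88/9.8 = 0.6.
E[V] = a·E[W] + b, so b = -51.3 − 0.6·(-20.5) = -39.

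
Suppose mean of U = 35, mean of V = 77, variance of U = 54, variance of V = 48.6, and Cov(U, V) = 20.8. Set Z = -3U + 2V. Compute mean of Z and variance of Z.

mean of Z = 49, variance of Z = 430.8

mean of Z = (-3)·mean of U + 2·mean of V = (-3)·35 + 2·77 = 49.
variance of Z = a²·variance of U + b²·variance of V + 2ab·Cov(U, V) with a = -3, b = 2.
= (-3)²·54 + 2²·48.6 + 2·(-3)·2·20.8
= 486 + 194.4 + (-249.6) = 430.8.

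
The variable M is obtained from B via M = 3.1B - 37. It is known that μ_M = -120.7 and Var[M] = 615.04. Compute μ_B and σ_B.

From M = 3.1B - 37: μ_M = a·μ_B + b, so μ_B = (μ_M − b)/a = (-120.7 − (-37))/3.1 = -27.
σ_M = √615.04 = 24.8.
σ_M = |a|·σ_B, so σ_B = 24.8/|3.1| = 8.

μ_B = -27, σ_B = 8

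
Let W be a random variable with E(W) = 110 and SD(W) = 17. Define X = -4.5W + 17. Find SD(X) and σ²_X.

X = -4.5W + 17 is linear with a = -4.5, b = 17.
SD(X) = |a|·SD(W) = |-4.5|·17 = 76.5.
σ²_W = 17² = 289.
σ²_X = a²·σ²_W = (-4.5)²·289 = 5852.25 (the additive constant 17 does not affect variance).

SD(X) = 76.5, σ²_X = 5852.25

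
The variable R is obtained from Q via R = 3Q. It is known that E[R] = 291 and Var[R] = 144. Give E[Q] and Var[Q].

E[Q] = 97, Var[Q] = 16

From R = 3Q: E[R] = a·E[Q] + b, so E[Q] = (E[R] − b)/a = (291 − 0)/3 = 97.
Var[R] = a²·Var[Q], so Var[Q] = 144/3² = 16.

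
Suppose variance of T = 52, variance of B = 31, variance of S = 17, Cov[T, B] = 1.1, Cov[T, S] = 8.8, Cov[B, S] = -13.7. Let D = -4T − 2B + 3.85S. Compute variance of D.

variance of D = a²·variance of T + b²·variance of B + c²·variance of S + 2ab·Cov[T, B] + 2ac·Cov[T, S] + 2bc·Cov[B, S], with a = -4, b = -2, c = 3.85.
= 832 + 124 + 251.9825 + 17.6 + (-271.04) + 210.98
= 1165.5225.

variance of D = 1165.5225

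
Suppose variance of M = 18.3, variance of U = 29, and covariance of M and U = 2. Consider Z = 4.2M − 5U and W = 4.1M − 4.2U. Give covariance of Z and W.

By bilinearity, covariance of Z and W = ac·variance of M + bd·variance of U + (ad+bc)·covariance of M and U, with a=4.2, b=-5, c=4.1, d=-4.2.
ac·variance of M = 4.2·4.1·18.3 = 315.126
bd·variance of U = (-5)·(-4.2)·29 = 609
(ad+bc)·covariance of M and U = (-38.14)·2 = -76.28
covariance of Z and W = 315.126 + 609 + (-76.28) = 847.846.

covariance of Z and W = 847.846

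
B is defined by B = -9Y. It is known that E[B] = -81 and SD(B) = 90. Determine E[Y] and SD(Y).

E[Y] = 9, SD(Y) = 10

From B = -9Y: E[B] = a·E[Y] + b, so E[Y] = (E[B] − b)/a = (-81 − 0)/(-9) = 9.
SD(B) = |a|·SD(Y), so SD(Y) = 90/|-9| = 10.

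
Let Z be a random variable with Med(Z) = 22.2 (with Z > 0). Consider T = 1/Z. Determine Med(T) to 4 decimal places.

1/Z is monotone on this domain, so Med(T) = 1/(22.2) ≈ 0.045.

Med(T) = 0.045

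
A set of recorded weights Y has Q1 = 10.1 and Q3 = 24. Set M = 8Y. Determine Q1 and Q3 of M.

Q1(M) = 80.8, Q3(M) = 192

a = 8 > 0: Q1(M) = a·Q1(Y)+b = 80.8, Q3(M) = a·Q3(Y)+b = 192.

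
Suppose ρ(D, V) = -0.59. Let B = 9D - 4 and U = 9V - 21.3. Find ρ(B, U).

Linear rescalings preserve correlation up to sign; here the slopes 9 and 9 have the same sign, so ρ(B, U) = ρ(D, V) = -0.59.

ρ(B, U) = -0.59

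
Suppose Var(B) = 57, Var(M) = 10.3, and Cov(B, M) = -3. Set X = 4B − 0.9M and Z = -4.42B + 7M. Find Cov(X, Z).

Cov(X, Z) = -1168.584

By bilinearity, Cov(X, Z) = ac·Var(B) + bd·Var(M) + (ad+bc)·Cov(B, M), with a=4, b=-0.9, c=-4.42, d=7.
ac·Var(B) = 4·(-4.42)·57 = -1007.76
bd·Var(M) = (-0.9)·7·10.3 = -64.89
(ad+bc)·Cov(B, M) = (31.978)·(-3) = -95.934
Cov(X, Z) = -1007.76 + (-64.89) + (-95.934) = -1168.584.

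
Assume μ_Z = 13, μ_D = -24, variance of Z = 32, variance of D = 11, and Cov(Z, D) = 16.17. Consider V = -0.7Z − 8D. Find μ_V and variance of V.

μ_V = (-0.7)·μ_Z + (-8)·μ_D = (-0.7)·13 + (-8)·(-24) = 182.9.
variance of V = a²·variance of Z + b²·variance of D + 2ab·Cov(Z, D) with a = -0.7, b = -8.
= (-0.7)²·32 + (-8)²·11 + 2·(-0.7)·(-8)·16.17
= 15.68 + 704 + 181.104 = 900.784.

μ_V = 182.9, variance of V = 900.784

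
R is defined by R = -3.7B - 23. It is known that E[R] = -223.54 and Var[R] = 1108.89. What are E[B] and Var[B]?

From R = -3.7B - 23: E[R] = a·E[B] + b, so E[B] = (E[R] − b)/a = (-223.54 − (-23))/(-3.7) = 54.2.
Var[R] = a²·Var[B], so Var[B] = 1108.89/(-3.7)² = 81.

E[B] = 54.2, Var[B] = 81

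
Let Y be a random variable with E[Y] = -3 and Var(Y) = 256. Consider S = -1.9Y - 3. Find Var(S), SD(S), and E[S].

S = -1.9Y - 3 is linear with a = -1.9, b = -3.
Var(S) = a²·Var(Y) = (-1.9)²·256 = 924.16 (the additive constant -3 does not affect variance).
SD(Y) = √256 = 16.
SD(S) = |a|·SD(Y) = |-1.9|·16 = 30.4.
E[S] = a·E[Y] + b = (-1.9)·(-3) + (-3) = 2.7.

Var(S) = 924.16, SD(S) = 30.4, E[S] = 2.7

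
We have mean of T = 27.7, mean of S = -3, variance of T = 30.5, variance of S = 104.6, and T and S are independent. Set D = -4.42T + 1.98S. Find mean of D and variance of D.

mean of D = -128.374, variance of D = 1005.93404

mean of D = (-4.42)·mean of T + 1.98·mean of S = (-4.42)·27.7 + 1.98·(-3) = -128.374.
variance of D = a²·variance of T + b²·variance of S + 2ab·Cov[T, S] with a = -4.42, b = 1.98.
Independence gives Cov[T, S] = 0.
= (-4.42)²·30.5 + 1.98²·104.6 + 2·(-4.42)·1.98·0
= 595.8602 + 410.07384 + 0 = 1005.93404.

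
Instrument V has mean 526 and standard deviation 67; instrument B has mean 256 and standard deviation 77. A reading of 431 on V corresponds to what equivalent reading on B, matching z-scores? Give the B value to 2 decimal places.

z = (431 − 526)/67 ≈ -1.4179.
B = 256 + z·77 = 256 + (431 − 526)·77/67 ≈ 146.82.

B = 146.82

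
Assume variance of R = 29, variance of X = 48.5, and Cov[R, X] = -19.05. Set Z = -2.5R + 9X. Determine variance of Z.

variance of Z = 4967

variance of Z = a²·variance of R + b²·variance of X + 2ab·Cov[R, X] with a = -2.5, b = 9.
= (-2.5)²·29 + 9²·48.5 + 2·(-2.5)·9·(-19.05)
= 181.25 + 3928.5 + 857.25 = 4967.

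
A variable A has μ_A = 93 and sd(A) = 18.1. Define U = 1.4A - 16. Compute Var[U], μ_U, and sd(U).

U = 1.4A - 16 is linear with a = 1.4, b = -16.
Var[A] = 18.1² = 327.61.
Var[U] = a²·Var[A] = 1.4²·327.61 = 642.1156 (the additive constant -16 does not affect variance).
μ_U = a·μ_A + b = 1.4·93 + (-16) = 114.2.
sd(U) = |a|·sd(A) = |1.4|·18.1 = 25.34.

Var[U] = 642.1156, μ_U = 114.2, sd(U) = 25.34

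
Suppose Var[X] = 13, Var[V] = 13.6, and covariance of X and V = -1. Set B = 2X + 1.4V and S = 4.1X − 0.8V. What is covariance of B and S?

By bilinearity, covariance of B and S = ac·Var[X] + bd·Var[V] + (ad+bc)·covariance of X and V, with a=2, b=1.4, c=4.1, d=-0.8.
ac·Var[X] = 2·4.1·13 = 106.6
bd·Var[V] = 1.4·(-0.8)·13.6 = -15.232
(ad+bc)·covariance of X and V = (4.14)·(-1) = -4.14
covariance of B and S = 106.6 + (-15.232) + (-4.14) = 87.228.

covariance of B and S = 87.228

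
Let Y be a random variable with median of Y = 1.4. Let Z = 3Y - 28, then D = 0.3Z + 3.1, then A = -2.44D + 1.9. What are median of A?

median of A = 11.7576

median of Z = 3·1.4 + (-28) = -23.8.
median of D = 0.3·(-23.8) + 3.1 = -4.04.
median of A = (-2.44)·(-4.04) + 1.9 = 11.7576.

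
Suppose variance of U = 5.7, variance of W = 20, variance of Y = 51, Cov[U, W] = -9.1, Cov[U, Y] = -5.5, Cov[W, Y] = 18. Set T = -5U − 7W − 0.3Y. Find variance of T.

variance of T = 549.19

variance of T = a²·variance of U + b²·variance of W + c²·variance of Y + 2ab·Cov[U, W] + 2ac·Cov[U, Y] + 2bc·Cov[W, Y], with a = -5, b = -7, c = -0.3.
= 142.5 + 980 + 4.59 + (-637) + (-16.5) + 75.6
= 549.19.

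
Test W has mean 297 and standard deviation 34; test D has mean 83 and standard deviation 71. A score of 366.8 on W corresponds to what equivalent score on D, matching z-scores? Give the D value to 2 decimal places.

D = 228.76

z = (366.8 − 297)/34 ≈ 2.0529.
D = 83 + z·71 = 83 + (366.8 − 297)·71/34 ≈ 228.76.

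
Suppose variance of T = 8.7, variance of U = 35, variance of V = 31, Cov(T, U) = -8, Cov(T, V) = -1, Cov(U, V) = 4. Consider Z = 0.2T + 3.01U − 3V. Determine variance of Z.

variance of Z = 515.7795

variance of Z = a²·variance of T + b²·variance of U + c²·variance of V + 2ab·Cov(T, U) + 2ac·Cov(T, V) + 2bc·Cov(U, V), with a = 0.2, b = 3.01, c = -3.
= 0.348 + 317.1035 + 279 + (-9.632) + 1.2 + (-72.24)
= 515.7795.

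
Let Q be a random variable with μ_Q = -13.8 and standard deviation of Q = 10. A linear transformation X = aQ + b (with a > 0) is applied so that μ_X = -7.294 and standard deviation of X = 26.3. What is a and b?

standard deviation of X = a·standard deviation of Q (a > 0), so a = 26.3/10 = 2.63.
μ_X = a·μ_Q + b, so b = -7.294 − 2.63·(-13.8) = 29.

a = 2.63, b = 29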